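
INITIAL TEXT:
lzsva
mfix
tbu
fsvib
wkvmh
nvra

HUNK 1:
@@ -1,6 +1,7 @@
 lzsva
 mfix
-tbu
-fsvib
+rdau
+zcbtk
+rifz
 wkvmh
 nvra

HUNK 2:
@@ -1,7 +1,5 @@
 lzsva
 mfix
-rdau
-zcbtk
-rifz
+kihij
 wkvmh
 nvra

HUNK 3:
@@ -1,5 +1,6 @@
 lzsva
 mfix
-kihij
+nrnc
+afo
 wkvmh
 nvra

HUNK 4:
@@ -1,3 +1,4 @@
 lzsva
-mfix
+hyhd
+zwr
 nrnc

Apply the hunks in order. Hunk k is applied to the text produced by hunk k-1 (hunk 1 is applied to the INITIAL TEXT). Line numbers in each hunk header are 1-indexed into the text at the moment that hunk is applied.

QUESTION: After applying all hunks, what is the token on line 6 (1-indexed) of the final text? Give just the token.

Answer: wkvmh

Derivation:
Hunk 1: at line 1 remove [tbu,fsvib] add [rdau,zcbtk,rifz] -> 7 lines: lzsva mfix rdau zcbtk rifz wkvmh nvra
Hunk 2: at line 1 remove [rdau,zcbtk,rifz] add [kihij] -> 5 lines: lzsva mfix kihij wkvmh nvra
Hunk 3: at line 1 remove [kihij] add [nrnc,afo] -> 6 lines: lzsva mfix nrnc afo wkvmh nvra
Hunk 4: at line 1 remove [mfix] add [hyhd,zwr] -> 7 lines: lzsva hyhd zwr nrnc afo wkvmh nvra
Final line 6: wkvmh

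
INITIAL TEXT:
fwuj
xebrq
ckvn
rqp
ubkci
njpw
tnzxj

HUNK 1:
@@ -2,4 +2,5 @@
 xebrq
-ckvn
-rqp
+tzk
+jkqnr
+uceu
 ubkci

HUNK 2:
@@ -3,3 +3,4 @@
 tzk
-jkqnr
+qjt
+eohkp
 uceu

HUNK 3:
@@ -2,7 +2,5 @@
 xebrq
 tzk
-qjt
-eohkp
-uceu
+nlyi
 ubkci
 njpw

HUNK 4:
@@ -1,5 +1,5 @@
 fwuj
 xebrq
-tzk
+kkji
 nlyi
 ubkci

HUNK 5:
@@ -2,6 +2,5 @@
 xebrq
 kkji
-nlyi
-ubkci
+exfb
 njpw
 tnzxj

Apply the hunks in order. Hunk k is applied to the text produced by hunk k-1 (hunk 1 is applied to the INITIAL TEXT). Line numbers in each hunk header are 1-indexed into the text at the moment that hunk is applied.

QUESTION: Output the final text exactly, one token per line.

Hunk 1: at line 2 remove [ckvn,rqp] add [tzk,jkqnr,uceu] -> 8 lines: fwuj xebrq tzk jkqnr uceu ubkci njpw tnzxj
Hunk 2: at line 3 remove [jkqnr] add [qjt,eohkp] -> 9 lines: fwuj xebrq tzk qjt eohkp uceu ubkci njpw tnzxj
Hunk 3: at line 2 remove [qjt,eohkp,uceu] add [nlyi] -> 7 lines: fwuj xebrq tzk nlyi ubkci njpw tnzxj
Hunk 4: at line 1 remove [tzk] add [kkji] -> 7 lines: fwuj xebrq kkji nlyi ubkci njpw tnzxj
Hunk 5: at line 2 remove [nlyi,ubkci] add [exfb] -> 6 lines: fwuj xebrq kkji exfb njpw tnzxj

Answer: fwuj
xebrq
kkji
exfb
njpw
tnzxj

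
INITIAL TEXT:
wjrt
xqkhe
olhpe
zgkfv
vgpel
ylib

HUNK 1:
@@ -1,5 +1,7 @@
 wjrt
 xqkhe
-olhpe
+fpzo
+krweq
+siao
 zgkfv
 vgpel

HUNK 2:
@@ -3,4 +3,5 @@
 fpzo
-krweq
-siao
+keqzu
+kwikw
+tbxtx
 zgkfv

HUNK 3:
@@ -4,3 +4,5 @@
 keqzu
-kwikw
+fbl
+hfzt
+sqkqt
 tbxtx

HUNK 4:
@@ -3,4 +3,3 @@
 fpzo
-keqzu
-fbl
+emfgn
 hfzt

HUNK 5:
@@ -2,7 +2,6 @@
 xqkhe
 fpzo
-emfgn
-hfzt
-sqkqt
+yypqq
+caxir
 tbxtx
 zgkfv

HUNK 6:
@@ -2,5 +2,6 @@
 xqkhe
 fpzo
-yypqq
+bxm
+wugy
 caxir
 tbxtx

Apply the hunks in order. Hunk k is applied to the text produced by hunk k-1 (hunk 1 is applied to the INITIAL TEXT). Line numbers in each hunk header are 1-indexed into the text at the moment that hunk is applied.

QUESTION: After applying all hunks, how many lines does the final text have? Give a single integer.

Hunk 1: at line 1 remove [olhpe] add [fpzo,krweq,siao] -> 8 lines: wjrt xqkhe fpzo krweq siao zgkfv vgpel ylib
Hunk 2: at line 3 remove [krweq,siao] add [keqzu,kwikw,tbxtx] -> 9 lines: wjrt xqkhe fpzo keqzu kwikw tbxtx zgkfv vgpel ylib
Hunk 3: at line 4 remove [kwikw] add [fbl,hfzt,sqkqt] -> 11 lines: wjrt xqkhe fpzo keqzu fbl hfzt sqkqt tbxtx zgkfv vgpel ylib
Hunk 4: at line 3 remove [keqzu,fbl] add [emfgn] -> 10 lines: wjrt xqkhe fpzo emfgn hfzt sqkqt tbxtx zgkfv vgpel ylib
Hunk 5: at line 2 remove [emfgn,hfzt,sqkqt] add [yypqq,caxir] -> 9 lines: wjrt xqkhe fpzo yypqq caxir tbxtx zgkfv vgpel ylib
Hunk 6: at line 2 remove [yypqq] add [bxm,wugy] -> 10 lines: wjrt xqkhe fpzo bxm wugy caxir tbxtx zgkfv vgpel ylib
Final line count: 10

Answer: 10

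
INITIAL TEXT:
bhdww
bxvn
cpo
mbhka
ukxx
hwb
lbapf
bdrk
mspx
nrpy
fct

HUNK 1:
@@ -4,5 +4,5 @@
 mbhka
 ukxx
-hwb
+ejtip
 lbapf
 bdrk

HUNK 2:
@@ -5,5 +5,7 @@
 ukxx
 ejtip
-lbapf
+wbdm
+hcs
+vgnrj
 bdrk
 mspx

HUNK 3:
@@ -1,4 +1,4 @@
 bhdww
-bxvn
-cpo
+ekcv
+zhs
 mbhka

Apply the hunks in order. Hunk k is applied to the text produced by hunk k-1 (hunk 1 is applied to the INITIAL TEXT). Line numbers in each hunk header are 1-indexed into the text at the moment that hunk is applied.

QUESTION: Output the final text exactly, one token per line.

Hunk 1: at line 4 remove [hwb] add [ejtip] -> 11 lines: bhdww bxvn cpo mbhka ukxx ejtip lbapf bdrk mspx nrpy fct
Hunk 2: at line 5 remove [lbapf] add [wbdm,hcs,vgnrj] -> 13 lines: bhdww bxvn cpo mbhka ukxx ejtip wbdm hcs vgnrj bdrk mspx nrpy fct
Hunk 3: at line 1 remove [bxvn,cpo] add [ekcv,zhs] -> 13 lines: bhdww ekcv zhs mbhka ukxx ejtip wbdm hcs vgnrj bdrk mspx nrpy fct

Answer: bhdww
ekcv
zhs
mbhka
ukxx
ejtip
wbdm
hcs
vgnrj
bdrk
mspx
nrpy
fct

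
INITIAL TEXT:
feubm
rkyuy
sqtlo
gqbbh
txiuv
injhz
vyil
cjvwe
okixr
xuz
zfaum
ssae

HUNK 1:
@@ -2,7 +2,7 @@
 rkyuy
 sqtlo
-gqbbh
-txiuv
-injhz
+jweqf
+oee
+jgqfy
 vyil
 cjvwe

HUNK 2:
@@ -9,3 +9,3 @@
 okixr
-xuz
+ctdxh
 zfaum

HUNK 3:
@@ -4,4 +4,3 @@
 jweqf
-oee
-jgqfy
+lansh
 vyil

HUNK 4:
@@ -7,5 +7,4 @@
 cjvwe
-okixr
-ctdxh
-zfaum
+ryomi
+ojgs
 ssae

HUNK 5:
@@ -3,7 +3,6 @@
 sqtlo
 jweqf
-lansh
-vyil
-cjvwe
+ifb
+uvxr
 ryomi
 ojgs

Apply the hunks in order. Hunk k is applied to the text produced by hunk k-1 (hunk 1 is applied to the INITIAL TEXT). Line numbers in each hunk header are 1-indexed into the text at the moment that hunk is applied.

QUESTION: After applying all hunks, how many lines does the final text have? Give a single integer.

Hunk 1: at line 2 remove [gqbbh,txiuv,injhz] add [jweqf,oee,jgqfy] -> 12 lines: feubm rkyuy sqtlo jweqf oee jgqfy vyil cjvwe okixr xuz zfaum ssae
Hunk 2: at line 9 remove [xuz] add [ctdxh] -> 12 lines: feubm rkyuy sqtlo jweqf oee jgqfy vyil cjvwe okixr ctdxh zfaum ssae
Hunk 3: at line 4 remove [oee,jgqfy] add [lansh] -> 11 lines: feubm rkyuy sqtlo jweqf lansh vyil cjvwe okixr ctdxh zfaum ssae
Hunk 4: at line 7 remove [okixr,ctdxh,zfaum] add [ryomi,ojgs] -> 10 lines: feubm rkyuy sqtlo jweqf lansh vyil cjvwe ryomi ojgs ssae
Hunk 5: at line 3 remove [lansh,vyil,cjvwe] add [ifb,uvxr] -> 9 lines: feubm rkyuy sqtlo jweqf ifb uvxr ryomi ojgs ssae
Final line count: 9

Answer: 9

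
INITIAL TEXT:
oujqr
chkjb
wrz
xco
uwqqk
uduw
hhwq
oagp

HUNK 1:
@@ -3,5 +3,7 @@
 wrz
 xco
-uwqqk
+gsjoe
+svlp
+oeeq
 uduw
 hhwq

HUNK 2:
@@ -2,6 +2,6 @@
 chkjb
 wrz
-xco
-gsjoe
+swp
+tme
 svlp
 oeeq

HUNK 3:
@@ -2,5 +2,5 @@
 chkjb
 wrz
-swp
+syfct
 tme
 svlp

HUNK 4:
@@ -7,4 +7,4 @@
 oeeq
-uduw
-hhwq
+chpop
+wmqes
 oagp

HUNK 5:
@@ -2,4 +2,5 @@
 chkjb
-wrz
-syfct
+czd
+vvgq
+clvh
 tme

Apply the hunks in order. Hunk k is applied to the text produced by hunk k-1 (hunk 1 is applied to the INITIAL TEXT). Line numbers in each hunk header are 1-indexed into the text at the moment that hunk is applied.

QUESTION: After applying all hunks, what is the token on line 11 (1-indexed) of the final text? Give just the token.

Hunk 1: at line 3 remove [uwqqk] add [gsjoe,svlp,oeeq] -> 10 lines: oujqr chkjb wrz xco gsjoe svlp oeeq uduw hhwq oagp
Hunk 2: at line 2 remove [xco,gsjoe] add [swp,tme] -> 10 lines: oujqr chkjb wrz swp tme svlp oeeq uduw hhwq oagp
Hunk 3: at line 2 remove [swp] add [syfct] -> 10 lines: oujqr chkjb wrz syfct tme svlp oeeq uduw hhwq oagp
Hunk 4: at line 7 remove [uduw,hhwq] add [chpop,wmqes] -> 10 lines: oujqr chkjb wrz syfct tme svlp oeeq chpop wmqes oagp
Hunk 5: at line 2 remove [wrz,syfct] add [czd,vvgq,clvh] -> 11 lines: oujqr chkjb czd vvgq clvh tme svlp oeeq chpop wmqes oagp
Final line 11: oagp

Answer: oagp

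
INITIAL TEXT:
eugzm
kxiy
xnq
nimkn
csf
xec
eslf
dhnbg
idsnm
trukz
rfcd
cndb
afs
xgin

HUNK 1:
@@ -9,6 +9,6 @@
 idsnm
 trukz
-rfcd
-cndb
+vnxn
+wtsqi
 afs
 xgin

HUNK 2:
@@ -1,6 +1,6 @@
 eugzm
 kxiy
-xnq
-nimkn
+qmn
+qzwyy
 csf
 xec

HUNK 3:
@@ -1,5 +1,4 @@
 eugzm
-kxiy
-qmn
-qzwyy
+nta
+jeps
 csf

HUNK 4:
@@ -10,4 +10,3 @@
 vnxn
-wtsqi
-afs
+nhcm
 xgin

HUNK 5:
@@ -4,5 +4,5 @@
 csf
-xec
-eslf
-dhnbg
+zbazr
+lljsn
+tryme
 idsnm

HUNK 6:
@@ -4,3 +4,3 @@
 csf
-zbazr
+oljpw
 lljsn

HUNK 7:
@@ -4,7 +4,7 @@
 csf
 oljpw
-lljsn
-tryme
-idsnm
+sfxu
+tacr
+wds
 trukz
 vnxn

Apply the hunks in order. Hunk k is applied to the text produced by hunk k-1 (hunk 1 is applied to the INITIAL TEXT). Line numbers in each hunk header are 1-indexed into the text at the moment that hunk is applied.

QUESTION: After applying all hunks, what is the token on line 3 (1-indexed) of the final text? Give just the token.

Hunk 1: at line 9 remove [rfcd,cndb] add [vnxn,wtsqi] -> 14 lines: eugzm kxiy xnq nimkn csf xec eslf dhnbg idsnm trukz vnxn wtsqi afs xgin
Hunk 2: at line 1 remove [xnq,nimkn] add [qmn,qzwyy] -> 14 lines: eugzm kxiy qmn qzwyy csf xec eslf dhnbg idsnm trukz vnxn wtsqi afs xgin
Hunk 3: at line 1 remove [kxiy,qmn,qzwyy] add [nta,jeps] -> 13 lines: eugzm nta jeps csf xec eslf dhnbg idsnm trukz vnxn wtsqi afs xgin
Hunk 4: at line 10 remove [wtsqi,afs] add [nhcm] -> 12 lines: eugzm nta jeps csf xec eslf dhnbg idsnm trukz vnxn nhcm xgin
Hunk 5: at line 4 remove [xec,eslf,dhnbg] add [zbazr,lljsn,tryme] -> 12 lines: eugzm nta jeps csf zbazr lljsn tryme idsnm trukz vnxn nhcm xgin
Hunk 6: at line 4 remove [zbazr] add [oljpw] -> 12 lines: eugzm nta jeps csf oljpw lljsn tryme idsnm trukz vnxn nhcm xgin
Hunk 7: at line 4 remove [lljsn,tryme,idsnm] add [sfxu,tacr,wds] -> 12 lines: eugzm nta jeps csf oljpw sfxu tacr wds trukz vnxn nhcm xgin
Final line 3: jeps

Answer: jeps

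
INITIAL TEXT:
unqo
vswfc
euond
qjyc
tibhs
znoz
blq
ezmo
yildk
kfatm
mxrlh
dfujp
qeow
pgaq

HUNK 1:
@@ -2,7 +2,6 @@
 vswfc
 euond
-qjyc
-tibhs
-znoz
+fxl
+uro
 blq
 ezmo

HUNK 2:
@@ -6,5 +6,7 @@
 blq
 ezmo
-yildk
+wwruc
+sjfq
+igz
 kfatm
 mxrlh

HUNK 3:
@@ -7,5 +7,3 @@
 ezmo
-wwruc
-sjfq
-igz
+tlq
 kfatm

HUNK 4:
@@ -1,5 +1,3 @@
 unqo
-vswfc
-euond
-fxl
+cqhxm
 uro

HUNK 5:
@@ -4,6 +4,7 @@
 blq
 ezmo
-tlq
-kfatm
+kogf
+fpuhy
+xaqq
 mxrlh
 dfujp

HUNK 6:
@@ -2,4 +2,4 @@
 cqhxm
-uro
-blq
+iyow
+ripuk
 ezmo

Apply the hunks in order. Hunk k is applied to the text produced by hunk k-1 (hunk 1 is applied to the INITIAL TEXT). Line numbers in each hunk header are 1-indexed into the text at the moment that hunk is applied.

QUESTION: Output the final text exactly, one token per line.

Answer: unqo
cqhxm
iyow
ripuk
ezmo
kogf
fpuhy
xaqq
mxrlh
dfujp
qeow
pgaq

Derivation:
Hunk 1: at line 2 remove [qjyc,tibhs,znoz] add [fxl,uro] -> 13 lines: unqo vswfc euond fxl uro blq ezmo yildk kfatm mxrlh dfujp qeow pgaq
Hunk 2: at line 6 remove [yildk] add [wwruc,sjfq,igz] -> 15 lines: unqo vswfc euond fxl uro blq ezmo wwruc sjfq igz kfatm mxrlh dfujp qeow pgaq
Hunk 3: at line 7 remove [wwruc,sjfq,igz] add [tlq] -> 13 lines: unqo vswfc euond fxl uro blq ezmo tlq kfatm mxrlh dfujp qeow pgaq
Hunk 4: at line 1 remove [vswfc,euond,fxl] add [cqhxm] -> 11 lines: unqo cqhxm uro blq ezmo tlq kfatm mxrlh dfujp qeow pgaq
Hunk 5: at line 4 remove [tlq,kfatm] add [kogf,fpuhy,xaqq] -> 12 lines: unqo cqhxm uro blq ezmo kogf fpuhy xaqq mxrlh dfujp qeow pgaq
Hunk 6: at line 2 remove [uro,blq] add [iyow,ripuk] -> 12 lines: unqo cqhxm iyow ripuk ezmo kogf fpuhy xaqq mxrlh dfujp qeow pgaq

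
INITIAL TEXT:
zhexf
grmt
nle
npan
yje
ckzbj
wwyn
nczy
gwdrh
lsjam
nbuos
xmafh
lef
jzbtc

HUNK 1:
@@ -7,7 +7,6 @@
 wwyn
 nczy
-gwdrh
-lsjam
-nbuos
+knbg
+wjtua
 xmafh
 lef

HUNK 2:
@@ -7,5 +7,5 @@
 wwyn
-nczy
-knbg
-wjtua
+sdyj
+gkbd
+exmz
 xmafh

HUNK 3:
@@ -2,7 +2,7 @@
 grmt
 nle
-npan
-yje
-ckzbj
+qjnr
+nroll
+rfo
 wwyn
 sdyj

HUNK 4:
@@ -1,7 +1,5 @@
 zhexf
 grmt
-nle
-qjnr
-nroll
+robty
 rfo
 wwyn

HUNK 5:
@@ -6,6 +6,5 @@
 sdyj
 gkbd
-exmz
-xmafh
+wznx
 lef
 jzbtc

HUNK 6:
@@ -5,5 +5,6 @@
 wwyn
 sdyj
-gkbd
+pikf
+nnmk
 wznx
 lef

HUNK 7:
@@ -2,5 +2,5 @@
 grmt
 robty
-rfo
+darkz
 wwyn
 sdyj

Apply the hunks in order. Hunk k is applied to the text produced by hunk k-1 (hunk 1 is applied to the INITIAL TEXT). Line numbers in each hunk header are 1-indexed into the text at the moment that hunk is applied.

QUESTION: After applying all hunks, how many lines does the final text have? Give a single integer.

Hunk 1: at line 7 remove [gwdrh,lsjam,nbuos] add [knbg,wjtua] -> 13 lines: zhexf grmt nle npan yje ckzbj wwyn nczy knbg wjtua xmafh lef jzbtc
Hunk 2: at line 7 remove [nczy,knbg,wjtua] add [sdyj,gkbd,exmz] -> 13 lines: zhexf grmt nle npan yje ckzbj wwyn sdyj gkbd exmz xmafh lef jzbtc
Hunk 3: at line 2 remove [npan,yje,ckzbj] add [qjnr,nroll,rfo] -> 13 lines: zhexf grmt nle qjnr nroll rfo wwyn sdyj gkbd exmz xmafh lef jzbtc
Hunk 4: at line 1 remove [nle,qjnr,nroll] add [robty] -> 11 lines: zhexf grmt robty rfo wwyn sdyj gkbd exmz xmafh lef jzbtc
Hunk 5: at line 6 remove [exmz,xmafh] add [wznx] -> 10 lines: zhexf grmt robty rfo wwyn sdyj gkbd wznx lef jzbtc
Hunk 6: at line 5 remove [gkbd] add [pikf,nnmk] -> 11 lines: zhexf grmt robty rfo wwyn sdyj pikf nnmk wznx lef jzbtc
Hunk 7: at line 2 remove [rfo] add [darkz] -> 11 lines: zhexf grmt robty darkz wwyn sdyj pikf nnmk wznx lef jzbtc
Final line count: 11

Answer: 11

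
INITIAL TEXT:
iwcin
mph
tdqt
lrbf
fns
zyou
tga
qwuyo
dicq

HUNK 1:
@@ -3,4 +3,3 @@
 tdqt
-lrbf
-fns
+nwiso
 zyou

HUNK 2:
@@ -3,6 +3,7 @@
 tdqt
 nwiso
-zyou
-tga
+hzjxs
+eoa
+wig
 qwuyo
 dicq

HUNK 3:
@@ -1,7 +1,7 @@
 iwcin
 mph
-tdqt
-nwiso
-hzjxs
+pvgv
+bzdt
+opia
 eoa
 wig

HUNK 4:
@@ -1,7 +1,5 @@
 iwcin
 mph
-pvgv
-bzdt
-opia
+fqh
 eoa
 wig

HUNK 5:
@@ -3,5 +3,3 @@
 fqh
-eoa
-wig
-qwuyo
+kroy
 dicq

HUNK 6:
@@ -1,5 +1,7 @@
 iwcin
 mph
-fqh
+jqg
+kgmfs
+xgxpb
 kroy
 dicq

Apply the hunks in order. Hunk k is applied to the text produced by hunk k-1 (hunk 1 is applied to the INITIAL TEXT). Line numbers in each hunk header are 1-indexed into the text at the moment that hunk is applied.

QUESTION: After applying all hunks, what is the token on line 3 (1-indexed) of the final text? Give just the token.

Hunk 1: at line 3 remove [lrbf,fns] add [nwiso] -> 8 lines: iwcin mph tdqt nwiso zyou tga qwuyo dicq
Hunk 2: at line 3 remove [zyou,tga] add [hzjxs,eoa,wig] -> 9 lines: iwcin mph tdqt nwiso hzjxs eoa wig qwuyo dicq
Hunk 3: at line 1 remove [tdqt,nwiso,hzjxs] add [pvgv,bzdt,opia] -> 9 lines: iwcin mph pvgv bzdt opia eoa wig qwuyo dicq
Hunk 4: at line 1 remove [pvgv,bzdt,opia] add [fqh] -> 7 lines: iwcin mph fqh eoa wig qwuyo dicq
Hunk 5: at line 3 remove [eoa,wig,qwuyo] add [kroy] -> 5 lines: iwcin mph fqh kroy dicq
Hunk 6: at line 1 remove [fqh] add [jqg,kgmfs,xgxpb] -> 7 lines: iwcin mph jqg kgmfs xgxpb kroy dicq
Final line 3: jqg

Answer: jqg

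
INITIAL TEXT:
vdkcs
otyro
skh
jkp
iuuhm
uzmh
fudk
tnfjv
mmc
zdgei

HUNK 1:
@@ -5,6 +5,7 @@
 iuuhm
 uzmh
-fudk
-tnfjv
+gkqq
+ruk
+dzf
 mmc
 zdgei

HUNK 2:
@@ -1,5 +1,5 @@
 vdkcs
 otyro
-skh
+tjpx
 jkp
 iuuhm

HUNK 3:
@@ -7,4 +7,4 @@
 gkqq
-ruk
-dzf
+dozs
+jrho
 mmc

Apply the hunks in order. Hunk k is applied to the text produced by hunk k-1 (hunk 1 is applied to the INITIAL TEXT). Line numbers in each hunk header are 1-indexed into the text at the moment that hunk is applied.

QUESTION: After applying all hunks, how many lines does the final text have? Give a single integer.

Answer: 11

Derivation:
Hunk 1: at line 5 remove [fudk,tnfjv] add [gkqq,ruk,dzf] -> 11 lines: vdkcs otyro skh jkp iuuhm uzmh gkqq ruk dzf mmc zdgei
Hunk 2: at line 1 remove [skh] add [tjpx] -> 11 lines: vdkcs otyro tjpx jkp iuuhm uzmh gkqq ruk dzf mmc zdgei
Hunk 3: at line 7 remove [ruk,dzf] add [dozs,jrho] -> 11 lines: vdkcs otyro tjpx jkp iuuhm uzmh gkqq dozs jrho mmc zdgei
Final line count: 11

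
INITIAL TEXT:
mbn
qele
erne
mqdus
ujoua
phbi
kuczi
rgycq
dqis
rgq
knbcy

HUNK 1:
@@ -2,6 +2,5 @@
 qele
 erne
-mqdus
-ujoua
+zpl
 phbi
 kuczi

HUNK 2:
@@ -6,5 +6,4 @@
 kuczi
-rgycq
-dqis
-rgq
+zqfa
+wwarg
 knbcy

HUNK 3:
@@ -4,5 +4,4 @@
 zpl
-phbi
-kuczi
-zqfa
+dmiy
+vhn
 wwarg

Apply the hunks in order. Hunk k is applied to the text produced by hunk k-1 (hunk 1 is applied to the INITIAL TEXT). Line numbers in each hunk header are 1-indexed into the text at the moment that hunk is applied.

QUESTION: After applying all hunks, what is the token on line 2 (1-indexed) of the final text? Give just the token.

Answer: qele

Derivation:
Hunk 1: at line 2 remove [mqdus,ujoua] add [zpl] -> 10 lines: mbn qele erne zpl phbi kuczi rgycq dqis rgq knbcy
Hunk 2: at line 6 remove [rgycq,dqis,rgq] add [zqfa,wwarg] -> 9 lines: mbn qele erne zpl phbi kuczi zqfa wwarg knbcy
Hunk 3: at line 4 remove [phbi,kuczi,zqfa] add [dmiy,vhn] -> 8 lines: mbn qele erne zpl dmiy vhn wwarg knbcy
Final line 2: qele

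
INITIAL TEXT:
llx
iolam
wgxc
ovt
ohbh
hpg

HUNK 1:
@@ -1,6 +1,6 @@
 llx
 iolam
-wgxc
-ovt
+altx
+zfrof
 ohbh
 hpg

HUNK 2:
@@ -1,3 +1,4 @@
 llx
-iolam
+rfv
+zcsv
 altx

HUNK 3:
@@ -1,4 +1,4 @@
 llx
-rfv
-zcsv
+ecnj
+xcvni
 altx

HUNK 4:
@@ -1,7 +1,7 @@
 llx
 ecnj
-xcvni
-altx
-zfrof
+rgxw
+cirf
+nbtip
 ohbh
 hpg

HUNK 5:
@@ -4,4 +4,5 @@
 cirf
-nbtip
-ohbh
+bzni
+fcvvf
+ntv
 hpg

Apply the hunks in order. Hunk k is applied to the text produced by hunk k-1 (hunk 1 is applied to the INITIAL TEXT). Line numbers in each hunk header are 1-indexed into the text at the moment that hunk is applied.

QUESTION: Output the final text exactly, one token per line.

Hunk 1: at line 1 remove [wgxc,ovt] add [altx,zfrof] -> 6 lines: llx iolam altx zfrof ohbh hpg
Hunk 2: at line 1 remove [iolam] add [rfv,zcsv] -> 7 lines: llx rfv zcsv altx zfrof ohbh hpg
Hunk 3: at line 1 remove [rfv,zcsv] add [ecnj,xcvni] -> 7 lines: llx ecnj xcvni altx zfrof ohbh hpg
Hunk 4: at line 1 remove [xcvni,altx,zfrof] add [rgxw,cirf,nbtip] -> 7 lines: llx ecnj rgxw cirf nbtip ohbh hpg
Hunk 5: at line 4 remove [nbtip,ohbh] add [bzni,fcvvf,ntv] -> 8 lines: llx ecnj rgxw cirf bzni fcvvf ntv hpg

Answer: llx
ecnj
rgxw
cirf
bzni
fcvvf
ntv
hpg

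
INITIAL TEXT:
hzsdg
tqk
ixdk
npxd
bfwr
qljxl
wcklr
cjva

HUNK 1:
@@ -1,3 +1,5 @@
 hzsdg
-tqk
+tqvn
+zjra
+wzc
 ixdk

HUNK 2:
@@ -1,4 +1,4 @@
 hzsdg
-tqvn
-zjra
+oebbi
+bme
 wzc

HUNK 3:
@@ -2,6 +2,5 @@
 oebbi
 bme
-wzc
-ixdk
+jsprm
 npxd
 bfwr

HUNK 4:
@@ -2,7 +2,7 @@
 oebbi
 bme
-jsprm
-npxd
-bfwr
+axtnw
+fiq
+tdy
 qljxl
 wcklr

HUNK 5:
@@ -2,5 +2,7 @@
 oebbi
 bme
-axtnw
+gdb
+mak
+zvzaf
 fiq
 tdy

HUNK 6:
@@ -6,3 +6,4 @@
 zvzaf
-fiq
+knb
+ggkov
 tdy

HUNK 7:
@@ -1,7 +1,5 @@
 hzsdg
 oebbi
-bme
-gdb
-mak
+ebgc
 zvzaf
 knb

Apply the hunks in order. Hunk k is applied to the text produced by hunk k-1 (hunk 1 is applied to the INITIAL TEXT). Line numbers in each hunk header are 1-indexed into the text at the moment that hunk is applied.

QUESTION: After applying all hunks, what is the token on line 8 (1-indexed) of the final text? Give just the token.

Answer: qljxl

Derivation:
Hunk 1: at line 1 remove [tqk] add [tqvn,zjra,wzc] -> 10 lines: hzsdg tqvn zjra wzc ixdk npxd bfwr qljxl wcklr cjva
Hunk 2: at line 1 remove [tqvn,zjra] add [oebbi,bme] -> 10 lines: hzsdg oebbi bme wzc ixdk npxd bfwr qljxl wcklr cjva
Hunk 3: at line 2 remove [wzc,ixdk] add [jsprm] -> 9 lines: hzsdg oebbi bme jsprm npxd bfwr qljxl wcklr cjva
Hunk 4: at line 2 remove [jsprm,npxd,bfwr] add [axtnw,fiq,tdy] -> 9 lines: hzsdg oebbi bme axtnw fiq tdy qljxl wcklr cjva
Hunk 5: at line 2 remove [axtnw] add [gdb,mak,zvzaf] -> 11 lines: hzsdg oebbi bme gdb mak zvzaf fiq tdy qljxl wcklr cjva
Hunk 6: at line 6 remove [fiq] add [knb,ggkov] -> 12 lines: hzsdg oebbi bme gdb mak zvzaf knb ggkov tdy qljxl wcklr cjva
Hunk 7: at line 1 remove [bme,gdb,mak] add [ebgc] -> 10 lines: hzsdg oebbi ebgc zvzaf knb ggkov tdy qljxl wcklr cjva
Final line 8: qljxl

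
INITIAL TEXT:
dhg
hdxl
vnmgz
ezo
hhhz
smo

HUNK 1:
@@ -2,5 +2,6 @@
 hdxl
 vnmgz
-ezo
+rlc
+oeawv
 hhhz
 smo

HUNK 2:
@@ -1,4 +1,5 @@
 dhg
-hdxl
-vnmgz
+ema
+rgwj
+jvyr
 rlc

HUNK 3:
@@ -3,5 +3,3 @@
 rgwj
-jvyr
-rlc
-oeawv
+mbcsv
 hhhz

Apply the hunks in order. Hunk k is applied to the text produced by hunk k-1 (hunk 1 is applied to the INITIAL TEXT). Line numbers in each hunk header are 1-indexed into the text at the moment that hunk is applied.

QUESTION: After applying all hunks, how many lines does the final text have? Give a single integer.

Hunk 1: at line 2 remove [ezo] add [rlc,oeawv] -> 7 lines: dhg hdxl vnmgz rlc oeawv hhhz smo
Hunk 2: at line 1 remove [hdxl,vnmgz] add [ema,rgwj,jvyr] -> 8 lines: dhg ema rgwj jvyr rlc oeawv hhhz smo
Hunk 3: at line 3 remove [jvyr,rlc,oeawv] add [mbcsv] -> 6 lines: dhg ema rgwj mbcsv hhhz smo
Final line count: 6

Answer: 6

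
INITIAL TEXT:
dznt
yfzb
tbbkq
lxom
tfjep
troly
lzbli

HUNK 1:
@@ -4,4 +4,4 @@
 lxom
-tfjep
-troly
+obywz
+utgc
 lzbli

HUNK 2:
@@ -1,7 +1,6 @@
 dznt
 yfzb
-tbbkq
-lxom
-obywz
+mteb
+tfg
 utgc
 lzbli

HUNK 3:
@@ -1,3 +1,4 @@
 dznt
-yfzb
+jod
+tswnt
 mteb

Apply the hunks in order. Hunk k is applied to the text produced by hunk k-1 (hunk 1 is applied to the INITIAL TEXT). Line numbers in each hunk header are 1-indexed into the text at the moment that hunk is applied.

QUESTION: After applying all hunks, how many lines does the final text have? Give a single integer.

Hunk 1: at line 4 remove [tfjep,troly] add [obywz,utgc] -> 7 lines: dznt yfzb tbbkq lxom obywz utgc lzbli
Hunk 2: at line 1 remove [tbbkq,lxom,obywz] add [mteb,tfg] -> 6 lines: dznt yfzb mteb tfg utgc lzbli
Hunk 3: at line 1 remove [yfzb] add [jod,tswnt] -> 7 lines: dznt jod tswnt mteb tfg utgc lzbli
Final line count: 7

Answer: 7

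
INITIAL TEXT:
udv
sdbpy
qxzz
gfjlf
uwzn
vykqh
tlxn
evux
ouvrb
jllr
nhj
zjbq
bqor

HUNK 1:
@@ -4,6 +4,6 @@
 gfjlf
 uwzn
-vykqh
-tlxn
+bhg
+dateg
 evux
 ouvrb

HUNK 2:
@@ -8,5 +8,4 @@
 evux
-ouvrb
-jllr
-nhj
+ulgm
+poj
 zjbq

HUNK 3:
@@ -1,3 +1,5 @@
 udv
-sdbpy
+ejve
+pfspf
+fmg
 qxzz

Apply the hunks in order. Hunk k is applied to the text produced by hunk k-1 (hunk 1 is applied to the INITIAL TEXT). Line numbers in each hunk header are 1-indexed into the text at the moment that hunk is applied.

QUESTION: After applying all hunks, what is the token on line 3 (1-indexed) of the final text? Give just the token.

Answer: pfspf

Derivation:
Hunk 1: at line 4 remove [vykqh,tlxn] add [bhg,dateg] -> 13 lines: udv sdbpy qxzz gfjlf uwzn bhg dateg evux ouvrb jllr nhj zjbq bqor
Hunk 2: at line 8 remove [ouvrb,jllr,nhj] add [ulgm,poj] -> 12 lines: udv sdbpy qxzz gfjlf uwzn bhg dateg evux ulgm poj zjbq bqor
Hunk 3: at line 1 remove [sdbpy] add [ejve,pfspf,fmg] -> 14 lines: udv ejve pfspf fmg qxzz gfjlf uwzn bhg dateg evux ulgm poj zjbq bqor
Final line 3: pfspf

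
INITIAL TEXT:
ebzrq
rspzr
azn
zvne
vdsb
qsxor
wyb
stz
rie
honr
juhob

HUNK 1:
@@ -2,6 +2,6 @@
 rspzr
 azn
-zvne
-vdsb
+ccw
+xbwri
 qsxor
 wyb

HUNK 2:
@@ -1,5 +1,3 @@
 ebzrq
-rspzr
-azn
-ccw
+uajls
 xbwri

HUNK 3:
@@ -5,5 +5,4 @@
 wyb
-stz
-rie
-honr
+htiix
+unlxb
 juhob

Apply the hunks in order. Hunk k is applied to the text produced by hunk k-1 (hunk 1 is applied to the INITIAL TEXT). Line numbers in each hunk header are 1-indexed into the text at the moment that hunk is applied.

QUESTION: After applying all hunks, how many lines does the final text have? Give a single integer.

Hunk 1: at line 2 remove [zvne,vdsb] add [ccw,xbwri] -> 11 lines: ebzrq rspzr azn ccw xbwri qsxor wyb stz rie honr juhob
Hunk 2: at line 1 remove [rspzr,azn,ccw] add [uajls] -> 9 lines: ebzrq uajls xbwri qsxor wyb stz rie honr juhob
Hunk 3: at line 5 remove [stz,rie,honr] add [htiix,unlxb] -> 8 lines: ebzrq uajls xbwri qsxor wyb htiix unlxb juhob
Final line count: 8

Answer: 8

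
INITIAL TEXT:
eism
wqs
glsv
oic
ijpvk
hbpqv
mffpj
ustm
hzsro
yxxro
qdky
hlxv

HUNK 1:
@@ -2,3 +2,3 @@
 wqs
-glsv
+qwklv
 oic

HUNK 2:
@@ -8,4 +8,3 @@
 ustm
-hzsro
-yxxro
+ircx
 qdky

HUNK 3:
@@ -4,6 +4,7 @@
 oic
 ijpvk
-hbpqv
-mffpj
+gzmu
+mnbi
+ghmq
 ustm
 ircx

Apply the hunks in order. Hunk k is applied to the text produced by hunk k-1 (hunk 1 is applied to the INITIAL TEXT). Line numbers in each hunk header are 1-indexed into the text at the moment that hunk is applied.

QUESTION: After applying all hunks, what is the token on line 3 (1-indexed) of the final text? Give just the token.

Answer: qwklv

Derivation:
Hunk 1: at line 2 remove [glsv] add [qwklv] -> 12 lines: eism wqs qwklv oic ijpvk hbpqv mffpj ustm hzsro yxxro qdky hlxv
Hunk 2: at line 8 remove [hzsro,yxxro] add [ircx] -> 11 lines: eism wqs qwklv oic ijpvk hbpqv mffpj ustm ircx qdky hlxv
Hunk 3: at line 4 remove [hbpqv,mffpj] add [gzmu,mnbi,ghmq] -> 12 lines: eism wqs qwklv oic ijpvk gzmu mnbi ghmq ustm ircx qdky hlxv
Final line 3: qwklv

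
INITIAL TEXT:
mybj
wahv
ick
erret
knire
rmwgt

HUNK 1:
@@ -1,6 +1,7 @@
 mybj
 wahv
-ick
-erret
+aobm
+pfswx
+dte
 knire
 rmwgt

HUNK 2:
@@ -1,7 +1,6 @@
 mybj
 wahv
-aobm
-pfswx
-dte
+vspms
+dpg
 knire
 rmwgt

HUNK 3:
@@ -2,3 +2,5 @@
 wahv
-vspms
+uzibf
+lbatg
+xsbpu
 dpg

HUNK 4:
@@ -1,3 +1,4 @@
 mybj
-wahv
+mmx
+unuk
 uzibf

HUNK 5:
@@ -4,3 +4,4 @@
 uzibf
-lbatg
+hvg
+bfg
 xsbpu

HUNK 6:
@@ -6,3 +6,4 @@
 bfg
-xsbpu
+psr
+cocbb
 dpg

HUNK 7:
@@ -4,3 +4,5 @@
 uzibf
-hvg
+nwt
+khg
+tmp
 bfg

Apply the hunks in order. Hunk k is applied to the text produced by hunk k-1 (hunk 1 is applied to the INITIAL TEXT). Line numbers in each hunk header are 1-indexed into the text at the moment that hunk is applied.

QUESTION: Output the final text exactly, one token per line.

Hunk 1: at line 1 remove [ick,erret] add [aobm,pfswx,dte] -> 7 lines: mybj wahv aobm pfswx dte knire rmwgt
Hunk 2: at line 1 remove [aobm,pfswx,dte] add [vspms,dpg] -> 6 lines: mybj wahv vspms dpg knire rmwgt
Hunk 3: at line 2 remove [vspms] add [uzibf,lbatg,xsbpu] -> 8 lines: mybj wahv uzibf lbatg xsbpu dpg knire rmwgt
Hunk 4: at line 1 remove [wahv] add [mmx,unuk] -> 9 lines: mybj mmx unuk uzibf lbatg xsbpu dpg knire rmwgt
Hunk 5: at line 4 remove [lbatg] add [hvg,bfg] -> 10 lines: mybj mmx unuk uzibf hvg bfg xsbpu dpg knire rmwgt
Hunk 6: at line 6 remove [xsbpu] add [psr,cocbb] -> 11 lines: mybj mmx unuk uzibf hvg bfg psr cocbb dpg knire rmwgt
Hunk 7: at line 4 remove [hvg] add [nwt,khg,tmp] -> 13 lines: mybj mmx unuk uzibf nwt khg tmp bfg psr cocbb dpg knire rmwgt

Answer: mybj
mmx
unuk
uzibf
nwt
khg
tmp
bfg
psr
cocbb
dpg
knire
rmwgt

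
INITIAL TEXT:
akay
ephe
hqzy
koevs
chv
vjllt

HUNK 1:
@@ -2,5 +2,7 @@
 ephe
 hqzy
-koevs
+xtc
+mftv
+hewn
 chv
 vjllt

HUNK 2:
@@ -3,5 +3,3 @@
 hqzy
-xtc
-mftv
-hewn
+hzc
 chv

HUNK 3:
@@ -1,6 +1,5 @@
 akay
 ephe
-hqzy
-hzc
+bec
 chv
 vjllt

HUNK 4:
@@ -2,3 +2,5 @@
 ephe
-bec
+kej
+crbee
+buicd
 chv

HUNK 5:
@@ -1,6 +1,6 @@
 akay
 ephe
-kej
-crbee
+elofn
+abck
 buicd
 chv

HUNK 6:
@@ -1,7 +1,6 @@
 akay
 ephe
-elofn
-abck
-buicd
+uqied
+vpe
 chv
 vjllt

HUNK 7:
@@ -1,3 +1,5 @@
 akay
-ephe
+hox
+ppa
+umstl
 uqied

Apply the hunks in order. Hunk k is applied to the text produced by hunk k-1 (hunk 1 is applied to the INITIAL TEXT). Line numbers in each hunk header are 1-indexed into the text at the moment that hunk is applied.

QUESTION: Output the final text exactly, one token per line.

Answer: akay
hox
ppa
umstl
uqied
vpe
chv
vjllt

Derivation:
Hunk 1: at line 2 remove [koevs] add [xtc,mftv,hewn] -> 8 lines: akay ephe hqzy xtc mftv hewn chv vjllt
Hunk 2: at line 3 remove [xtc,mftv,hewn] add [hzc] -> 6 lines: akay ephe hqzy hzc chv vjllt
Hunk 3: at line 1 remove [hqzy,hzc] add [bec] -> 5 lines: akay ephe bec chv vjllt
Hunk 4: at line 2 remove [bec] add [kej,crbee,buicd] -> 7 lines: akay ephe kej crbee buicd chv vjllt
Hunk 5: at line 1 remove [kej,crbee] add [elofn,abck] -> 7 lines: akay ephe elofn abck buicd chv vjllt
Hunk 6: at line 1 remove [elofn,abck,buicd] add [uqied,vpe] -> 6 lines: akay ephe uqied vpe chv vjllt
Hunk 7: at line 1 remove [ephe] add [hox,ppa,umstl] -> 8 lines: akay hox ppa umstl uqied vpe chv vjllt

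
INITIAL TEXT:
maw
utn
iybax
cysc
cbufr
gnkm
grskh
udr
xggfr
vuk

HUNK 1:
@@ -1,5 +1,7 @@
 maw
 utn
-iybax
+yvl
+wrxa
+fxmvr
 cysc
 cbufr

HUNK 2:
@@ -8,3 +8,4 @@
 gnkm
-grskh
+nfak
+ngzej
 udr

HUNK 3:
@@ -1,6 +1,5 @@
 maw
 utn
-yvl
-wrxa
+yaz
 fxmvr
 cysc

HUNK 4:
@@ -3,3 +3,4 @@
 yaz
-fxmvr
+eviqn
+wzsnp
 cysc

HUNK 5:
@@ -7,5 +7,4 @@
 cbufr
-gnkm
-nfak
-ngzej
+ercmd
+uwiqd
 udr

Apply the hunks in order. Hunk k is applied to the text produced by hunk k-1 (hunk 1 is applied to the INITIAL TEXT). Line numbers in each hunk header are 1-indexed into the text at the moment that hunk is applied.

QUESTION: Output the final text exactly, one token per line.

Answer: maw
utn
yaz
eviqn
wzsnp
cysc
cbufr
ercmd
uwiqd
udr
xggfr
vuk

Derivation:
Hunk 1: at line 1 remove [iybax] add [yvl,wrxa,fxmvr] -> 12 lines: maw utn yvl wrxa fxmvr cysc cbufr gnkm grskh udr xggfr vuk
Hunk 2: at line 8 remove [grskh] add [nfak,ngzej] -> 13 lines: maw utn yvl wrxa fxmvr cysc cbufr gnkm nfak ngzej udr xggfr vuk
Hunk 3: at line 1 remove [yvl,wrxa] add [yaz] -> 12 lines: maw utn yaz fxmvr cysc cbufr gnkm nfak ngzej udr xggfr vuk
Hunk 4: at line 3 remove [fxmvr] add [eviqn,wzsnp] -> 13 lines: maw utn yaz eviqn wzsnp cysc cbufr gnkm nfak ngzej udr xggfr vuk
Hunk 5: at line 7 remove [gnkm,nfak,ngzej] add [ercmd,uwiqd] -> 12 lines: maw utn yaz eviqn wzsnp cysc cbufr ercmd uwiqd udr xggfr vuk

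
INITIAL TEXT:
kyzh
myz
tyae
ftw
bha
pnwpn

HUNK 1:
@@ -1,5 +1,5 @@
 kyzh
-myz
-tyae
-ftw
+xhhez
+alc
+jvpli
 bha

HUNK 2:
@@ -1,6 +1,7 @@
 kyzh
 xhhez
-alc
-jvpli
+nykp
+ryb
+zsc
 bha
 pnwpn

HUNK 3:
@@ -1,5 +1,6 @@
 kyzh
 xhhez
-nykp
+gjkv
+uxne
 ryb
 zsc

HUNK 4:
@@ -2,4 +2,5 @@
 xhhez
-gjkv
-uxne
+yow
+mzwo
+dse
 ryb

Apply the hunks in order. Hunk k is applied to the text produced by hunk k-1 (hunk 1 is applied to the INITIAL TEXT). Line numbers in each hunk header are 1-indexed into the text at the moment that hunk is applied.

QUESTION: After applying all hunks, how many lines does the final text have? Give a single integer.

Answer: 9

Derivation:
Hunk 1: at line 1 remove [myz,tyae,ftw] add [xhhez,alc,jvpli] -> 6 lines: kyzh xhhez alc jvpli bha pnwpn
Hunk 2: at line 1 remove [alc,jvpli] add [nykp,ryb,zsc] -> 7 lines: kyzh xhhez nykp ryb zsc bha pnwpn
Hunk 3: at line 1 remove [nykp] add [gjkv,uxne] -> 8 lines: kyzh xhhez gjkv uxne ryb zsc bha pnwpn
Hunk 4: at line 2 remove [gjkv,uxne] add [yow,mzwo,dse] -> 9 lines: kyzh xhhez yow mzwo dse ryb zsc bha pnwpn
Final line count: 9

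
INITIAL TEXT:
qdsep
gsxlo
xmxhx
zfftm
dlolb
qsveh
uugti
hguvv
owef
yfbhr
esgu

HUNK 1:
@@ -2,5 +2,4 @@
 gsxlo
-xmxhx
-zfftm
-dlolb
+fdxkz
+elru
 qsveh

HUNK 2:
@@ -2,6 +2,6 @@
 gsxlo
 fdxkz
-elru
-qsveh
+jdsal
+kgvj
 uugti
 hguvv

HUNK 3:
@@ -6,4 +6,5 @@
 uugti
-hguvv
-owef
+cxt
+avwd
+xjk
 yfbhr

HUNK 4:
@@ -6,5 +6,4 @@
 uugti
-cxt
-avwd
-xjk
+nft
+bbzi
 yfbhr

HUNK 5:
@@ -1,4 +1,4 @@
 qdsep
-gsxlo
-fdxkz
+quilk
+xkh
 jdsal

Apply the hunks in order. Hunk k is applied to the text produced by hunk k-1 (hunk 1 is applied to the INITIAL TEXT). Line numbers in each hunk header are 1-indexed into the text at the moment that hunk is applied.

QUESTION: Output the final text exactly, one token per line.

Answer: qdsep
quilk
xkh
jdsal
kgvj
uugti
nft
bbzi
yfbhr
esgu

Derivation:
Hunk 1: at line 2 remove [xmxhx,zfftm,dlolb] add [fdxkz,elru] -> 10 lines: qdsep gsxlo fdxkz elru qsveh uugti hguvv owef yfbhr esgu
Hunk 2: at line 2 remove [elru,qsveh] add [jdsal,kgvj] -> 10 lines: qdsep gsxlo fdxkz jdsal kgvj uugti hguvv owef yfbhr esgu
Hunk 3: at line 6 remove [hguvv,owef] add [cxt,avwd,xjk] -> 11 lines: qdsep gsxlo fdxkz jdsal kgvj uugti cxt avwd xjk yfbhr esgu
Hunk 4: at line 6 remove [cxt,avwd,xjk] add [nft,bbzi] -> 10 lines: qdsep gsxlo fdxkz jdsal kgvj uugti nft bbzi yfbhr esgu
Hunk 5: at line 1 remove [gsxlo,fdxkz] add [quilk,xkh] -> 10 lines: qdsep quilk xkh jdsal kgvj uugti nft bbzi yfbhr esgu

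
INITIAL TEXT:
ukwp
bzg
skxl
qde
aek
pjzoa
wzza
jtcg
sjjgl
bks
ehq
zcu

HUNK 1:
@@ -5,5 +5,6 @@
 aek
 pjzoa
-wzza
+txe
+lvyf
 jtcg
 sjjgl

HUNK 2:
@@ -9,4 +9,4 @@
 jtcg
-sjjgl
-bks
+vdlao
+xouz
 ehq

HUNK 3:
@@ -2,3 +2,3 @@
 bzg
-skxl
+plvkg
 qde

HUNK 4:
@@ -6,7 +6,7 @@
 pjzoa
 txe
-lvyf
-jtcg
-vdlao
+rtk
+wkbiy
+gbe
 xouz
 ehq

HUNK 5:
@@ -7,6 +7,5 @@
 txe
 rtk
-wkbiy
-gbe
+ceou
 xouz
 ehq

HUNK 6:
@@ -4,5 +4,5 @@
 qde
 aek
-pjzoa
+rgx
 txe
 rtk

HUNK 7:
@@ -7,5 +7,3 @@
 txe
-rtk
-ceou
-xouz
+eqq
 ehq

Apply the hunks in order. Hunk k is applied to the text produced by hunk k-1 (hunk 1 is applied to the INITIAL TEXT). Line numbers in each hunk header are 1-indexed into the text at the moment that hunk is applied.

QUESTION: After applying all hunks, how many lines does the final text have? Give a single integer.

Answer: 10

Derivation:
Hunk 1: at line 5 remove [wzza] add [txe,lvyf] -> 13 lines: ukwp bzg skxl qde aek pjzoa txe lvyf jtcg sjjgl bks ehq zcu
Hunk 2: at line 9 remove [sjjgl,bks] add [vdlao,xouz] -> 13 lines: ukwp bzg skxl qde aek pjzoa txe lvyf jtcg vdlao xouz ehq zcu
Hunk 3: at line 2 remove [skxl] add [plvkg] -> 13 lines: ukwp bzg plvkg qde aek pjzoa txe lvyf jtcg vdlao xouz ehq zcu
Hunk 4: at line 6 remove [lvyf,jtcg,vdlao] add [rtk,wkbiy,gbe] -> 13 lines: ukwp bzg plvkg qde aek pjzoa txe rtk wkbiy gbe xouz ehq zcu
Hunk 5: at line 7 remove [wkbiy,gbe] add [ceou] -> 12 lines: ukwp bzg plvkg qde aek pjzoa txe rtk ceou xouz ehq zcu
Hunk 6: at line 4 remove [pjzoa] add [rgx] -> 12 lines: ukwp bzg plvkg qde aek rgx txe rtk ceou xouz ehq zcu
Hunk 7: at line 7 remove [rtk,ceou,xouz] add [eqq] -> 10 lines: ukwp bzg plvkg qde aek rgx txe eqq ehq zcu
Final line count: 10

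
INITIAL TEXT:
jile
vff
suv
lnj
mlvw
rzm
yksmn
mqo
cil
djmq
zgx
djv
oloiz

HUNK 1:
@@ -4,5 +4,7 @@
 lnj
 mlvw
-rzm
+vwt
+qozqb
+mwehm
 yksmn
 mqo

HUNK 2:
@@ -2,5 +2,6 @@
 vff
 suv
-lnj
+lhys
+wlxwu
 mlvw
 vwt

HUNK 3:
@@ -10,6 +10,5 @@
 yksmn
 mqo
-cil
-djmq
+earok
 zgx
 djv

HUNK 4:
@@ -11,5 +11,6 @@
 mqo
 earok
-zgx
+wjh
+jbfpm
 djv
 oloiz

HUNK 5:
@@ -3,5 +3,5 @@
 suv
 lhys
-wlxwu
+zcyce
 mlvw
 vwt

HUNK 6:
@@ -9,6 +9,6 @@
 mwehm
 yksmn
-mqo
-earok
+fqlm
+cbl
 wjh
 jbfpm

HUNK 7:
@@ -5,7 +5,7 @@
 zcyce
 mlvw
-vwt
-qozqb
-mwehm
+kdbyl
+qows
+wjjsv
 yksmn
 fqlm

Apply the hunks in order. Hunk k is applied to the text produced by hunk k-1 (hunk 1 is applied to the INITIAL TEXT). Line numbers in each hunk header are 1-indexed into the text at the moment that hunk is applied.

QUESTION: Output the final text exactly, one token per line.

Hunk 1: at line 4 remove [rzm] add [vwt,qozqb,mwehm] -> 15 lines: jile vff suv lnj mlvw vwt qozqb mwehm yksmn mqo cil djmq zgx djv oloiz
Hunk 2: at line 2 remove [lnj] add [lhys,wlxwu] -> 16 lines: jile vff suv lhys wlxwu mlvw vwt qozqb mwehm yksmn mqo cil djmq zgx djv oloiz
Hunk 3: at line 10 remove [cil,djmq] add [earok] -> 15 lines: jile vff suv lhys wlxwu mlvw vwt qozqb mwehm yksmn mqo earok zgx djv oloiz
Hunk 4: at line 11 remove [zgx] add [wjh,jbfpm] -> 16 lines: jile vff suv lhys wlxwu mlvw vwt qozqb mwehm yksmn mqo earok wjh jbfpm djv oloiz
Hunk 5: at line 3 remove [wlxwu] add [zcyce] -> 16 lines: jile vff suv lhys zcyce mlvw vwt qozqb mwehm yksmn mqo earok wjh jbfpm djv oloiz
Hunk 6: at line 9 remove [mqo,earok] add [fqlm,cbl] -> 16 lines: jile vff suv lhys zcyce mlvw vwt qozqb mwehm yksmn fqlm cbl wjh jbfpm djv oloiz
Hunk 7: at line 5 remove [vwt,qozqb,mwehm] add [kdbyl,qows,wjjsv] -> 16 lines: jile vff suv lhys zcyce mlvw kdbyl qows wjjsv yksmn fqlm cbl wjh jbfpm djv oloiz

Answer: jile
vff
suv
lhys
zcyce
mlvw
kdbyl
qows
wjjsv
yksmn
fqlm
cbl
wjh
jbfpm
djv
oloiz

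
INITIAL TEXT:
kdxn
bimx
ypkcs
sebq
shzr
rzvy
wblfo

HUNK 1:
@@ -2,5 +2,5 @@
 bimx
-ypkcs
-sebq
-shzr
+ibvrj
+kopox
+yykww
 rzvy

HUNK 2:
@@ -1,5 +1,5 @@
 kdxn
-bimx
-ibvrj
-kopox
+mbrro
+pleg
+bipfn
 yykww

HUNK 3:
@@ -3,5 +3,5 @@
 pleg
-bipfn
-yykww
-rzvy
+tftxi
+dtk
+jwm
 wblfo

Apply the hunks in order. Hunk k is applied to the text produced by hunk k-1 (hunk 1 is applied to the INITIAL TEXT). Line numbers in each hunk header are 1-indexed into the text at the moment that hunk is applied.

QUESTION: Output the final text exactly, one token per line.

Hunk 1: at line 2 remove [ypkcs,sebq,shzr] add [ibvrj,kopox,yykww] -> 7 lines: kdxn bimx ibvrj kopox yykww rzvy wblfo
Hunk 2: at line 1 remove [bimx,ibvrj,kopox] add [mbrro,pleg,bipfn] -> 7 lines: kdxn mbrro pleg bipfn yykww rzvy wblfo
Hunk 3: at line 3 remove [bipfn,yykww,rzvy] add [tftxi,dtk,jwm] -> 7 lines: kdxn mbrro pleg tftxi dtk jwm wblfo

Answer: kdxn
mbrro
pleg
tftxi
dtk
jwm
wblfo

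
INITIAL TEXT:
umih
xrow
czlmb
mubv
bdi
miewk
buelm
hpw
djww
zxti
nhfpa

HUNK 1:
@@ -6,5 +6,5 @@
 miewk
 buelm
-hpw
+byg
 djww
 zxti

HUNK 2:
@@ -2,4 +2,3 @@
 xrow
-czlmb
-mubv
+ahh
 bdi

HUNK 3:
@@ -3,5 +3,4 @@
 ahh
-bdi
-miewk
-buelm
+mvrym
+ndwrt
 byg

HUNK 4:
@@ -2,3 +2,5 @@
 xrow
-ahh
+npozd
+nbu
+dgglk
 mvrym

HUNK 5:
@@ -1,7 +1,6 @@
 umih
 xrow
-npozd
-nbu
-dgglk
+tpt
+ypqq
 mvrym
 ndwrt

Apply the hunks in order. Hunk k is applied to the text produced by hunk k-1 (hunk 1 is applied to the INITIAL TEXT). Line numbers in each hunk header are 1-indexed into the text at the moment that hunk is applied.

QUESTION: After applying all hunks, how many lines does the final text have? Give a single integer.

Hunk 1: at line 6 remove [hpw] add [byg] -> 11 lines: umih xrow czlmb mubv bdi miewk buelm byg djww zxti nhfpa
Hunk 2: at line 2 remove [czlmb,mubv] add [ahh] -> 10 lines: umih xrow ahh bdi miewk buelm byg djww zxti nhfpa
Hunk 3: at line 3 remove [bdi,miewk,buelm] add [mvrym,ndwrt] -> 9 lines: umih xrow ahh mvrym ndwrt byg djww zxti nhfpa
Hunk 4: at line 2 remove [ahh] add [npozd,nbu,dgglk] -> 11 lines: umih xrow npozd nbu dgglk mvrym ndwrt byg djww zxti nhfpa
Hunk 5: at line 1 remove [npozd,nbu,dgglk] add [tpt,ypqq] -> 10 lines: umih xrow tpt ypqq mvrym ndwrt byg djww zxti nhfpa
Final line count: 10

Answer: 10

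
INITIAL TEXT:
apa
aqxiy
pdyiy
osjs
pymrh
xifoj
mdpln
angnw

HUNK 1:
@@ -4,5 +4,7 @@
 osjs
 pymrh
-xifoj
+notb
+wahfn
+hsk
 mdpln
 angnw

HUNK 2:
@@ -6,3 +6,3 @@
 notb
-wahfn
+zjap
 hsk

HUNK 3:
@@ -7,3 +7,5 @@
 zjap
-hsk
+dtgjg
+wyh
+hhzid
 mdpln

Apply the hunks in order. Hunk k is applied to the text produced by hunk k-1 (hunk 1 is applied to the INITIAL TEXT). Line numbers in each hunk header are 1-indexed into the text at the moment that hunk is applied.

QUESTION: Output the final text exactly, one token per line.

Hunk 1: at line 4 remove [xifoj] add [notb,wahfn,hsk] -> 10 lines: apa aqxiy pdyiy osjs pymrh notb wahfn hsk mdpln angnw
Hunk 2: at line 6 remove [wahfn] add [zjap] -> 10 lines: apa aqxiy pdyiy osjs pymrh notb zjap hsk mdpln angnw
Hunk 3: at line 7 remove [hsk] add [dtgjg,wyh,hhzid] -> 12 lines: apa aqxiy pdyiy osjs pymrh notb zjap dtgjg wyh hhzid mdpln angnw

Answer: apa
aqxiy
pdyiy
osjs
pymrh
notb
zjap
dtgjg
wyh
hhzid
mdpln
angnw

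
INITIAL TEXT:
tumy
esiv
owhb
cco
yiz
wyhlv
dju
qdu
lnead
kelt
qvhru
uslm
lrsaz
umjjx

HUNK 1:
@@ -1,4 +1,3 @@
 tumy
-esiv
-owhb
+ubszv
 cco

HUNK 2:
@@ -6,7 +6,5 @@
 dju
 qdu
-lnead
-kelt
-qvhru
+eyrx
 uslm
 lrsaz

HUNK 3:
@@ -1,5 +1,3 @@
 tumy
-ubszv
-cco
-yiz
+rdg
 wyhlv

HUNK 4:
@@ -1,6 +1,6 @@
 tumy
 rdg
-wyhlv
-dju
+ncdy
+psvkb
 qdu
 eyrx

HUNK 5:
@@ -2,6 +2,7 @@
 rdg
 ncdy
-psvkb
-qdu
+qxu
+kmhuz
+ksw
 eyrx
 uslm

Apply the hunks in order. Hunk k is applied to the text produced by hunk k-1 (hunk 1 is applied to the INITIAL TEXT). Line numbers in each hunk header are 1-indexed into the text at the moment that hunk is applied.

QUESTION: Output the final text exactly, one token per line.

Hunk 1: at line 1 remove [esiv,owhb] add [ubszv] -> 13 lines: tumy ubszv cco yiz wyhlv dju qdu lnead kelt qvhru uslm lrsaz umjjx
Hunk 2: at line 6 remove [lnead,kelt,qvhru] add [eyrx] -> 11 lines: tumy ubszv cco yiz wyhlv dju qdu eyrx uslm lrsaz umjjx
Hunk 3: at line 1 remove [ubszv,cco,yiz] add [rdg] -> 9 lines: tumy rdg wyhlv dju qdu eyrx uslm lrsaz umjjx
Hunk 4: at line 1 remove [wyhlv,dju] add [ncdy,psvkb] -> 9 lines: tumy rdg ncdy psvkb qdu eyrx uslm lrsaz umjjx
Hunk 5: at line 2 remove [psvkb,qdu] add [qxu,kmhuz,ksw] -> 10 lines: tumy rdg ncdy qxu kmhuz ksw eyrx uslm lrsaz umjjx

Answer: tumy
rdg
ncdy
qxu
kmhuz
ksw
eyrx
uslm
lrsaz
umjjx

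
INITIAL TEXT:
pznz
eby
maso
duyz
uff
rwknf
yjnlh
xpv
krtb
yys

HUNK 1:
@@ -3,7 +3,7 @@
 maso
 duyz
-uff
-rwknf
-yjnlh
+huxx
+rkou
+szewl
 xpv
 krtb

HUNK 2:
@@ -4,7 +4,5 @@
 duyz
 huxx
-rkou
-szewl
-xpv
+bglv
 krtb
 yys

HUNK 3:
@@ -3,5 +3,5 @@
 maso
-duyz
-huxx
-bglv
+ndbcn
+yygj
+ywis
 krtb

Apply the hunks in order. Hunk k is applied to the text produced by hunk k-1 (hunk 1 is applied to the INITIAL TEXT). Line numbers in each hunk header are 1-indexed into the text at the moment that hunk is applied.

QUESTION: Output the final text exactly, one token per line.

Hunk 1: at line 3 remove [uff,rwknf,yjnlh] add [huxx,rkou,szewl] -> 10 lines: pznz eby maso duyz huxx rkou szewl xpv krtb yys
Hunk 2: at line 4 remove [rkou,szewl,xpv] add [bglv] -> 8 lines: pznz eby maso duyz huxx bglv krtb yys
Hunk 3: at line 3 remove [duyz,huxx,bglv] add [ndbcn,yygj,ywis] -> 8 lines: pznz eby maso ndbcn yygj ywis krtb yys

Answer: pznz
eby
maso
ndbcn
yygj
ywis
krtb
yys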